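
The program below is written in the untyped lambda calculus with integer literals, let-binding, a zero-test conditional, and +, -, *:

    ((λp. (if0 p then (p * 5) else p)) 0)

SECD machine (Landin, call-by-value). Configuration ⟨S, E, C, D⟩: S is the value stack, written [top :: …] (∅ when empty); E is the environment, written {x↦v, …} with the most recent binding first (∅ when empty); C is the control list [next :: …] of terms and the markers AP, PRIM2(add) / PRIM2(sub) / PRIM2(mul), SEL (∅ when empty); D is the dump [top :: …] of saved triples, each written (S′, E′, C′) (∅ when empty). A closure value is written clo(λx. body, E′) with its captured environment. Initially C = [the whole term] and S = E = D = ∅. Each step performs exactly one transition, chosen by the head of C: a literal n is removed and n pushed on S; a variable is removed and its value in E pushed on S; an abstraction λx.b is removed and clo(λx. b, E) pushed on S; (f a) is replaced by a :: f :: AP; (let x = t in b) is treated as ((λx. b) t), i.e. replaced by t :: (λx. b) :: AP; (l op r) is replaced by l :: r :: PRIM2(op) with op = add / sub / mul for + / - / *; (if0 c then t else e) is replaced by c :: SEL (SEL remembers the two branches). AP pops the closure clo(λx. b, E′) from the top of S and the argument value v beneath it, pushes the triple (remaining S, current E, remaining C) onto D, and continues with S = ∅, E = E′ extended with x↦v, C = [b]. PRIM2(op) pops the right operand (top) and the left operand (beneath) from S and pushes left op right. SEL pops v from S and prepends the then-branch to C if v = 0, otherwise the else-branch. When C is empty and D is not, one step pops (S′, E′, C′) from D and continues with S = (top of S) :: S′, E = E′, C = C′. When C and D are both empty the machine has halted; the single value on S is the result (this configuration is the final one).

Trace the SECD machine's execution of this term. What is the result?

[0] ⟨S=∅; E=∅; C=[((λp. (if0 p then (p * 5) else p)) 0)]; D=∅⟩
[1] ⟨S=∅; E=∅; C=[0 :: (λp. (if0 p then (p * 5) else p)) :: AP]; D=∅⟩
[2] ⟨S=[0]; E=∅; C=[(λp. (if0 p then (p * 5) else p)) :: AP]; D=∅⟩
[3] ⟨S=[clo(λp. (if0 p then (p * 5) else p), ∅) :: 0]; E=∅; C=[AP]; D=∅⟩
[4] ⟨S=∅; E={p↦0}; C=[(if0 p then (p * 5) else p)]; D=[(∅, ∅, ∅)]⟩
[5] ⟨S=∅; E={p↦0}; C=[p :: SEL]; D=[(∅, ∅, ∅)]⟩
[6] ⟨S=[0]; E={p↦0}; C=[SEL]; D=[(∅, ∅, ∅)]⟩
[7] ⟨S=∅; E={p↦0}; C=[(p * 5)]; D=[(∅, ∅, ∅)]⟩
[8] ⟨S=∅; E={p↦0}; C=[p :: 5 :: PRIM2(mul)]; D=[(∅, ∅, ∅)]⟩
[9] ⟨S=[0]; E={p↦0}; C=[5 :: PRIM2(mul)]; D=[(∅, ∅, ∅)]⟩
[10] ⟨S=[5 :: 0]; E={p↦0}; C=[PRIM2(mul)]; D=[(∅, ∅, ∅)]⟩
[11] ⟨S=[0]; E={p↦0}; C=∅; D=[(∅, ∅, ∅)]⟩
[12] ⟨S=[0]; E=∅; C=∅; D=∅⟩
→ final value 0

Answer: 0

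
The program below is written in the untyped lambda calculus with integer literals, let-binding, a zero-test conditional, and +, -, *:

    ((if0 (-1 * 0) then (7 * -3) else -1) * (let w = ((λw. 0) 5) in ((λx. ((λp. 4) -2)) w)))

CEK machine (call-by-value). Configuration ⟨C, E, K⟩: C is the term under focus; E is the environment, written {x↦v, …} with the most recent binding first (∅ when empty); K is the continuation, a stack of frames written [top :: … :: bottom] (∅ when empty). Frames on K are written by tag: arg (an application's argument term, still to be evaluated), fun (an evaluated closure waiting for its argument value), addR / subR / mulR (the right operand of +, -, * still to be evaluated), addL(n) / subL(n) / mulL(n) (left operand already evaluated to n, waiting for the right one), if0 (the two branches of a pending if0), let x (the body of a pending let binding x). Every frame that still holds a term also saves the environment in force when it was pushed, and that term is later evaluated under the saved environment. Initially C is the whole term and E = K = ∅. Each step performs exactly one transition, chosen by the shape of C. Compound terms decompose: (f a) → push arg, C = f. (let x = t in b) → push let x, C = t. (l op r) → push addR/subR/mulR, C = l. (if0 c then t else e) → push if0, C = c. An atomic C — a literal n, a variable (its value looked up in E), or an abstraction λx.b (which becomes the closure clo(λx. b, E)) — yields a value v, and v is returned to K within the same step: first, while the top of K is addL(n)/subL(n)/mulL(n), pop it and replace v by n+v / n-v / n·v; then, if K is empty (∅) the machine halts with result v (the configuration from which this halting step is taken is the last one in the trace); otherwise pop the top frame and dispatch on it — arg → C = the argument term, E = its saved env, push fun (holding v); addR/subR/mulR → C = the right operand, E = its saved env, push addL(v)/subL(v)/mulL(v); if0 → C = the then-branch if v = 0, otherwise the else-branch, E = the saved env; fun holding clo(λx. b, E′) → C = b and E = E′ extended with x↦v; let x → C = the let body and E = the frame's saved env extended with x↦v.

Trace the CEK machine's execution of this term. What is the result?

[0] ⟨C=((if0 (-1 * 0) then (7 * -3) else -1) * (let w = ((λw. 0) 5) in ((λx. ((λp. 4) -2)) w))); E=∅; K=∅⟩
[1] ⟨C=(if0 (-1 * 0) then (7 * -3) else -1); E=∅; K=[mulR]⟩
[2] ⟨C=(-1 * 0); E=∅; K=[if0 :: mulR]⟩
[3] ⟨C=-1; E=∅; K=[mulR :: if0 :: mulR]⟩
[4] ⟨C=0; E=∅; K=[mulL(-1) :: if0 :: mulR]⟩
[5] ⟨C=(7 * -3); E=∅; K=[mulR]⟩
[6] ⟨C=7; E=∅; K=[mulR :: mulR]⟩
[7] ⟨C=-3; E=∅; K=[mulL(7) :: mulR]⟩
[8] ⟨C=(let w = ((λw. 0) 5) in ((λx. ((λp. 4) -2)) w)); E=∅; K=[mulL(-21)]⟩
[9] ⟨C=((λw. 0) 5); E=∅; K=[let w :: mulL(-21)]⟩
[10] ⟨C=(λw. 0); E=∅; K=[arg :: let w :: mulL(-21)]⟩
[11] ⟨C=5; E=∅; K=[fun :: let w :: mulL(-21)]⟩
[12] ⟨C=0; E={w↦5}; K=[let w :: mulL(-21)]⟩
[13] ⟨C=((λx. ((λp. 4) -2)) w); E={w↦0}; K=[mulL(-21)]⟩
[14] ⟨C=(λx. ((λp. 4) -2)); E={w↦0}; K=[arg :: mulL(-21)]⟩
[15] ⟨C=w; E={w↦0}; K=[fun :: mulL(-21)]⟩
[16] ⟨C=((λp. 4) -2); E={x↦0, w↦0}; K=[mulL(-21)]⟩
[17] ⟨C=(λp. 4); E={x↦0, w↦0}; K=[arg :: mulL(-21)]⟩
[18] ⟨C=-2; E={x↦0, w↦0}; K=[fun :: mulL(-21)]⟩
[19] ⟨C=4; E={p↦-2, x↦0, w↦0}; K=[mulL(-21)]⟩
→ final value -84

Answer: -84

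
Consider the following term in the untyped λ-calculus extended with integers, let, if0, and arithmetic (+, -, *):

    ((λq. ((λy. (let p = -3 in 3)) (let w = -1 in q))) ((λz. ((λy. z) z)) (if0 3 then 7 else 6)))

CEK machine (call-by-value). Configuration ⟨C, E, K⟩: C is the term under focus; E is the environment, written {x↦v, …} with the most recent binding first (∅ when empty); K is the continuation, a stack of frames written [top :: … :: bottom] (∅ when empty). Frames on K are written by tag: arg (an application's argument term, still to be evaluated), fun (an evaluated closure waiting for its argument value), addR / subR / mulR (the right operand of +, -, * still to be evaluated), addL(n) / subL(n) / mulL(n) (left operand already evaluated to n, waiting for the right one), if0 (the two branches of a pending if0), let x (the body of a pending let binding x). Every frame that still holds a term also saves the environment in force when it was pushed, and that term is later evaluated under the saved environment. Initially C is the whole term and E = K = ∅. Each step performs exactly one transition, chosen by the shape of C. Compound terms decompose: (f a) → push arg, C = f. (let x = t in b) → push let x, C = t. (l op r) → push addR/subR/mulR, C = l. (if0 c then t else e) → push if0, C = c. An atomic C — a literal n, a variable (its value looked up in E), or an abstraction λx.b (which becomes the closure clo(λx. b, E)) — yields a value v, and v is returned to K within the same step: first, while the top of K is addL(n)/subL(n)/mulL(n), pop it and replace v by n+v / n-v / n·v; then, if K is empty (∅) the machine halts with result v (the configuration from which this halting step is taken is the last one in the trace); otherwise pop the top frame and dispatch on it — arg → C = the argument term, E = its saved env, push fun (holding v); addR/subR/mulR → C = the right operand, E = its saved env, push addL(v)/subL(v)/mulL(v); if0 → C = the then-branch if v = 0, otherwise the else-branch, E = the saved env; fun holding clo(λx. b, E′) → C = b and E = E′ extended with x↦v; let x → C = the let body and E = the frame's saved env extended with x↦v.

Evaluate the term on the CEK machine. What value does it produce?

Answer: 3

Machine steps:
step 0: ⟨C=((λq. ((λy. (let p = -3 in 3)) (let w = -1 in q))) ((λz. ((λy. z) z)) (if0 3 then 7 else 6))); E=∅; K=∅⟩
step 1: ⟨C=(λq. ((λy. (let p = -3 in 3)) (let w = -1 in q))); E=∅; K=[arg]⟩
step 2: ⟨C=((λz. ((λy. z) z)) (if0 3 then 7 else 6)); E=∅; K=[fun]⟩
step 3: ⟨C=(λz. ((λy. z) z)); E=∅; K=[arg :: fun]⟩
step 4: ⟨C=(if0 3 then 7 else 6); E=∅; K=[fun :: fun]⟩
step 5: ⟨C=3; E=∅; K=[if0 :: fun :: fun]⟩
step 6: ⟨C=6; E=∅; K=[fun :: fun]⟩
step 7: ⟨C=((λy. z) z); E={z↦6}; K=[fun]⟩
step 8: ⟨C=(λy. z); E={z↦6}; K=[arg :: fun]⟩
step 9: ⟨C=z; E={z↦6}; K=[fun :: fun]⟩
step 10: ⟨C=z; E={y↦6, z↦6}; K=[fun]⟩
step 11: ⟨C=((λy. (let p = -3 in 3)) (let w = -1 in q)); E={q↦6}; K=∅⟩
step 12: ⟨C=(λy. (let p = -3 in 3)); E={q↦6}; K=[arg]⟩
step 13: ⟨C=(let w = -1 in q); E={q↦6}; K=[fun]⟩
step 14: ⟨C=-1; E={q↦6}; K=[let w :: fun]⟩
step 15: ⟨C=q; E={w↦-1, q↦6}; K=[fun]⟩
step 16: ⟨C=(let p = -3 in 3); E={y↦6, q↦6}; K=∅⟩
step 17: ⟨C=-3; E={y↦6, q↦6}; K=[let p]⟩
step 18: ⟨C=3; E={p↦-3, y↦6, q↦6}; K=∅⟩
→ final value 3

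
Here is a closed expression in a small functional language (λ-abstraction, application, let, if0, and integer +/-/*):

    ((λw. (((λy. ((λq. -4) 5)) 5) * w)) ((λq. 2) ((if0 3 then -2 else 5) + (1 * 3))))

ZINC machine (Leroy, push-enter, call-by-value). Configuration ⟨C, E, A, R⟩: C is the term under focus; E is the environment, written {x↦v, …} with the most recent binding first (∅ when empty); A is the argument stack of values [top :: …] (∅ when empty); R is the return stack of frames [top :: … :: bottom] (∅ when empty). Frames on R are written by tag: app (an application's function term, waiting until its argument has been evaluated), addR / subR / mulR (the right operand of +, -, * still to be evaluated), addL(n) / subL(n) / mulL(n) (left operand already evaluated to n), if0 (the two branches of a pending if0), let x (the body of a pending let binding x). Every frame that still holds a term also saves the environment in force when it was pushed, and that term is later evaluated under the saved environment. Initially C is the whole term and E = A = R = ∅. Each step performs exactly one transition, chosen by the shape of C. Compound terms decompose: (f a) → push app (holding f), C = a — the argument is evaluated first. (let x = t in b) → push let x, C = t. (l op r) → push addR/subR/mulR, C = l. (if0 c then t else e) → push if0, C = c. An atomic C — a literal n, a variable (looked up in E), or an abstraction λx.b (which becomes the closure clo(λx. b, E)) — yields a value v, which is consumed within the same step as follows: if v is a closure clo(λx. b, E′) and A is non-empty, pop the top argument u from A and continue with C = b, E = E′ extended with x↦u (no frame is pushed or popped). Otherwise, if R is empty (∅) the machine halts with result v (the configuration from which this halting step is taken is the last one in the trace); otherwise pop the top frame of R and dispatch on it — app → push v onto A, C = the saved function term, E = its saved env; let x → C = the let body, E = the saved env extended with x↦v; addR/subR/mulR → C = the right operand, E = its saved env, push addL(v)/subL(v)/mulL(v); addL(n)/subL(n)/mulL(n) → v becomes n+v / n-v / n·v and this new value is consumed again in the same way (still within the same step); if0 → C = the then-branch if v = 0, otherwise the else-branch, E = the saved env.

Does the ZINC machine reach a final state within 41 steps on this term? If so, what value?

Answer: -8

Machine steps:
[0] <C=((λw. (((λy. ((λq. -4) 5)) 5) * w)) ((λq. 2) ((if0 3 then -2 else 5) + (1 * 3)))), E=∅, A=∅, R=∅>
[1] <C=((λq. 2) ((if0 3 then -2 else 5) + (1 * 3))), E=∅, A=∅, R=[app]>
[2] <C=((if0 3 then -2 else 5) + (1 * 3)), E=∅, A=∅, R=[app :: app]>
[3] <C=(if0 3 then -2 else 5), E=∅, A=∅, R=[addR :: app :: app]>
[4] <C=3, E=∅, A=∅, R=[if0 :: addR :: app :: app]>
[5] <C=5, E=∅, A=∅, R=[addR :: app :: app]>
[6] <C=(1 * 3), E=∅, A=∅, R=[addL(5) :: app :: app]>
[7] <C=1, E=∅, A=∅, R=[mulR :: addL(5) :: app :: app]>
[8] <C=3, E=∅, A=∅, R=[mulL(1) :: addL(5) :: app :: app]>
[9] <C=(λq. 2), E=∅, A=[8], R=[app]>
[10] <C=2, E={q↦8}, A=∅, R=[app]>
[11] <C=(λw. (((λy. ((λq. -4) 5)) 5) * w)), E=∅, A=[2], R=∅>
[12] <C=(((λy. ((λq. -4) 5)) 5) * w), E={w↦2}, A=∅, R=∅>
[13] <C=((λy. ((λq. -4) 5)) 5), E={w↦2}, A=∅, R=[mulR]>
[14] <C=5, E={w↦2}, A=∅, R=[app :: mulR]>
[15] <C=(λy. ((λq. -4) 5)), E={w↦2}, A=[5], R=[mulR]>
[16] <C=((λq. -4) 5), E={y↦5, w↦2}, A=∅, R=[mulR]>
[17] <C=5, E={y↦5, w↦2}, A=∅, R=[app :: mulR]>
[18] <C=(λq. -4), E={y↦5, w↦2}, A=[5], R=[mulR]>
[19] <C=-4, E={q↦5, y↦5, w↦2}, A=∅, R=[mulR]>
[20] <C=w, E={w↦2}, A=∅, R=[mulL(-4)]>
→ final value -8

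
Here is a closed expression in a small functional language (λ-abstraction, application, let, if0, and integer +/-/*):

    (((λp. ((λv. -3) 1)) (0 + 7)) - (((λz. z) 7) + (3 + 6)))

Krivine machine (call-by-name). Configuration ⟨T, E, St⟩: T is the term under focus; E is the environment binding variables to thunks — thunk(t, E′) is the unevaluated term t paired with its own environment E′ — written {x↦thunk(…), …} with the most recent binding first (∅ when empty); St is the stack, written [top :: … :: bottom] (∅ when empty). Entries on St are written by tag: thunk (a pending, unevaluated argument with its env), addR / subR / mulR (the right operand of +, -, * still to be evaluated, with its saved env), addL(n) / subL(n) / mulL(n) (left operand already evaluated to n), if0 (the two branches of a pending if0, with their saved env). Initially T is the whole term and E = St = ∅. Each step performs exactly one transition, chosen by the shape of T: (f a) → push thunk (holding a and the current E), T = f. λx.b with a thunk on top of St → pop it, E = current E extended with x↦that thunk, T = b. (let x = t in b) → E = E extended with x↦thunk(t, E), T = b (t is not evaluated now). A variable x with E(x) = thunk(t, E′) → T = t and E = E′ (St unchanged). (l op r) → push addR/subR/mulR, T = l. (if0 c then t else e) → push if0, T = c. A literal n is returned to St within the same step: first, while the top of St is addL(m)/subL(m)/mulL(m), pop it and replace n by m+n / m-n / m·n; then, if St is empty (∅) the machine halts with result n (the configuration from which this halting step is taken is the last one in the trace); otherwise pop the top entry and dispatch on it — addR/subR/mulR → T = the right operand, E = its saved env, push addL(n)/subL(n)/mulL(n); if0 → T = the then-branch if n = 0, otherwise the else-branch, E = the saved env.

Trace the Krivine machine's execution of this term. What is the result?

0. ⟨T=(((λp. ((λv. -3) 1)) (0 + 7)) - (((λz. z) 7) + (3 + 6))); E=∅; St=∅⟩
1. ⟨T=((λp. ((λv. -3) 1)) (0 + 7)); E=∅; St=[subR]⟩
2. ⟨T=(λp. ((λv. -3) 1)); E=∅; St=[thunk :: subR]⟩
3. ⟨T=((λv. -3) 1); E={p↦thunk((0 + 7), ∅)}; St=[subR]⟩
4. ⟨T=(λv. -3); E={p↦thunk((0 + 7), ∅)}; St=[thunk :: subR]⟩
5. ⟨T=-3; E={v↦thunk(1, {p↦thunk((0 + 7), ∅)}), p↦thunk((0 + 7), ∅)}; St=[subR]⟩
6. ⟨T=(((λz. z) 7) + (3 + 6)); E=∅; St=[subL(-3)]⟩
7. ⟨T=((λz. z) 7); E=∅; St=[addR :: subL(-3)]⟩
8. ⟨T=(λz. z); E=∅; St=[thunk :: addR :: subL(-3)]⟩
9. ⟨T=z; E={z↦thunk(7, ∅)}; St=[addR :: subL(-3)]⟩
10. ⟨T=7; E=∅; St=[addR :: subL(-3)]⟩
11. ⟨T=(3 + 6); E=∅; St=[addL(7) :: subL(-3)]⟩
12. ⟨T=3; E=∅; St=[addR :: addL(7) :: subL(-3)]⟩
13. ⟨T=6; E=∅; St=[addL(3) :: addL(7) :: subL(-3)]⟩
→ final value -19

Answer: -19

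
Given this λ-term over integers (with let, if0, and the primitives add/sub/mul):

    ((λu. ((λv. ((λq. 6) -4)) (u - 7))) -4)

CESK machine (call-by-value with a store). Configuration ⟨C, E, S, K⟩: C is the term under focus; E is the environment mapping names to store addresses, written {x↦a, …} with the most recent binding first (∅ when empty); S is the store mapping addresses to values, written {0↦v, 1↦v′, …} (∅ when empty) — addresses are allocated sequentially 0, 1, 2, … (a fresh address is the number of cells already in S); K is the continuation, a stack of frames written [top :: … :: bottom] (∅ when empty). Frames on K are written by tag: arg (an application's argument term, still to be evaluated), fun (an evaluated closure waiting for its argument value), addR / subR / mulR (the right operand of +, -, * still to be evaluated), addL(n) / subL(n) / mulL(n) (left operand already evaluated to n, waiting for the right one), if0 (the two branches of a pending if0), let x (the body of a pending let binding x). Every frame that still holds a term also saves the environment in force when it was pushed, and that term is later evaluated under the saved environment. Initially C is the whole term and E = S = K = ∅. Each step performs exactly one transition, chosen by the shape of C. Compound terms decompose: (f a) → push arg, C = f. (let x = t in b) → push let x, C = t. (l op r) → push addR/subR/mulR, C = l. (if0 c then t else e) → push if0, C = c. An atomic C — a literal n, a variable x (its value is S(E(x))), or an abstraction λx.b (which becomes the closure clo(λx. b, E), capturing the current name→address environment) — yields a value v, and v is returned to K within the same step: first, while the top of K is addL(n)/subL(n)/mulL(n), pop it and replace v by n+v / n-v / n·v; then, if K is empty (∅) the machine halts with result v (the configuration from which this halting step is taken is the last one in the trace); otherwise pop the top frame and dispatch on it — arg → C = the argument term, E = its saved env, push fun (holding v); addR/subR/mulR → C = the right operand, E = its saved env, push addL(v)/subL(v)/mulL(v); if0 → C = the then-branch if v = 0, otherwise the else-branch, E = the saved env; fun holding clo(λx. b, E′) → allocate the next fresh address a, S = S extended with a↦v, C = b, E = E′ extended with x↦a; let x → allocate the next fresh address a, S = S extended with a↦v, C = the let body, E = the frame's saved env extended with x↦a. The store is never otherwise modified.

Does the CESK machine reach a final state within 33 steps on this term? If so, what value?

Answer: 6

Machine steps:
step 0: [C=((λu. ((λv. ((λq. 6) -4)) (u - 7))) -4) | E=∅ | S=∅ | K=∅]
step 1: [C=(λu. ((λv. ((λq. 6) -4)) (u - 7))) | E=∅ | S=∅ | K=[arg]]
step 2: [C=-4 | E=∅ | S=∅ | K=[fun]]
step 3: [C=((λv. ((λq. 6) -4)) (u - 7)) | E={u↦0} | S={0↦-4} | K=∅]
step 4: [C=(λv. ((λq. 6) -4)) | E={u↦0} | S={0↦-4} | K=[arg]]
step 5: [C=(u - 7) | E={u↦0} | S={0↦-4} | K=[fun]]
step 6: [C=u | E={u↦0} | S={0↦-4} | K=[subR :: fun]]
step 7: [C=7 | E={u↦0} | S={0↦-4} | K=[subL(-4) :: fun]]
step 8: [C=((λq. 6) -4) | E={v↦1, u↦0} | S={0↦-4, 1↦-11} | K=∅]
step 9: [C=(λq. 6) | E={v↦1, u↦0} | S={0↦-4, 1↦-11} | K=[arg]]
step 10: [C=-4 | E={v↦1, u↦0} | S={0↦-4, 1↦-11} | K=[fun]]
step 11: [C=6 | E={q↦2, v↦1, u↦0} | S={0↦-4, 1↦-11, 2↦-4} | K=∅]
→ final value 6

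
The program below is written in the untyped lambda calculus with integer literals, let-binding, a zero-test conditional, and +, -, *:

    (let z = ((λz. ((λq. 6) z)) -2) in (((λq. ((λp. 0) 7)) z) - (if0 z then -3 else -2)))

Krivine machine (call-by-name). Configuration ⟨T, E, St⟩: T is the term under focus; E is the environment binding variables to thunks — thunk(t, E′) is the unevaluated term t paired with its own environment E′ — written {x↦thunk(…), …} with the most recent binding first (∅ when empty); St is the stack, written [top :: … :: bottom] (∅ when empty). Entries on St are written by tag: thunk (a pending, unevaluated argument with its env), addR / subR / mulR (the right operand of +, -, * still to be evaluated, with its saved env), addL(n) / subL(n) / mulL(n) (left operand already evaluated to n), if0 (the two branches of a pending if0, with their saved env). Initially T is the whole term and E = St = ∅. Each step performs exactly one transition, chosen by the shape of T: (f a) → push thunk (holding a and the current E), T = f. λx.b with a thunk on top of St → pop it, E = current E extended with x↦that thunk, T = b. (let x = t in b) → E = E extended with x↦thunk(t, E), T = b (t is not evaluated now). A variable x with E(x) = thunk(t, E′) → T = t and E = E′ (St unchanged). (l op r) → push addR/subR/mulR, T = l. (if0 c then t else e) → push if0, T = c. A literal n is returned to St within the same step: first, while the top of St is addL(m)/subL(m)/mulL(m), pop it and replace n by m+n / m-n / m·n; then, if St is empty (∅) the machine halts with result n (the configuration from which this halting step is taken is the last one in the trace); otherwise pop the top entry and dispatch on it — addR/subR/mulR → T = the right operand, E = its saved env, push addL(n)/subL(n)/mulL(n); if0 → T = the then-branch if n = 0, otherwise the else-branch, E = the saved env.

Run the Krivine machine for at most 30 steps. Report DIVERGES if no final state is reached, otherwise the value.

t=0: <T=(let z = ((λz. ((λq. 6) z)) -2) in (((λq. ((λp. 0) 7)) z) - (if0 z then -3 else -2))), E=∅, St=∅>
t=1: <T=(((λq. ((λp. 0) 7)) z) - (if0 z then -3 else -2)), E={z↦thunk(((λz. ((λq. 6) z)) -2), ∅)}, St=∅>
t=2: <T=((λq. ((λp. 0) 7)) z), E={z↦thunk(((λz. ((λq. 6) z)) -2), ∅)}, St=[subR]>
t=3: <T=(λq. ((λp. 0) 7)), E={z↦thunk(((λz. ((λq. 6) z)) -2), ∅)}, St=[thunk :: subR]>
t=4: <T=((λp. 0) 7), E={q↦thunk(z, {z↦thunk(((λz. ((λq. 6) z)) -2), ∅)}), z↦thunk(((λz. ((λq. 6) z)) -2), ∅)}, St=[subR]>
t=5: <T=(λp. 0), E={q↦thunk(z, {z↦thunk(((λz. ((λq. 6) z)) -2), ∅)}), z↦thunk(((λz. ((λq. 6) z)) -2), ∅)}, St=[thunk :: subR]>
t=6: <T=0, E={p↦thunk(7, {q↦thunk(z, {z↦thunk(((λz. ((λq. 6) z)) -2), ∅)}), z↦thunk(((λz. ((λq. 6) z)) -2), ∅)}), q↦thunk(z, {z↦thunk(((λz. ((λq. 6) z)) -2), ∅)}), z↦thunk(((λz. ((λq. 6) z)) -2), ∅)}, St=[subR]>
t=7: <T=(if0 z then -3 else -2), E={z↦thunk(((λz. ((λq. 6) z)) -2), ∅)}, St=[subL(0)]>
t=8: <T=z, E={z↦thunk(((λz. ((λq. 6) z)) -2), ∅)}, St=[if0 :: subL(0)]>
t=9: <T=((λz. ((λq. 6) z)) -2), E=∅, St=[if0 :: subL(0)]>
t=10: <T=(λz. ((λq. 6) z)), E=∅, St=[thunk :: if0 :: subL(0)]>
t=11: <T=((λq. 6) z), E={z↦thunk(-2, ∅)}, St=[if0 :: subL(0)]>
t=12: <T=(λq. 6), E={z↦thunk(-2, ∅)}, St=[thunk :: if0 :: subL(0)]>
t=13: <T=6, E={q↦thunk(z, {z↦thunk(-2, ∅)}), z↦thunk(-2, ∅)}, St=[if0 :: subL(0)]>
t=14: <T=-2, E={z↦thunk(((λz. ((λq. 6) z)) -2), ∅)}, St=[subL(0)]>
→ final value 2

Answer: 2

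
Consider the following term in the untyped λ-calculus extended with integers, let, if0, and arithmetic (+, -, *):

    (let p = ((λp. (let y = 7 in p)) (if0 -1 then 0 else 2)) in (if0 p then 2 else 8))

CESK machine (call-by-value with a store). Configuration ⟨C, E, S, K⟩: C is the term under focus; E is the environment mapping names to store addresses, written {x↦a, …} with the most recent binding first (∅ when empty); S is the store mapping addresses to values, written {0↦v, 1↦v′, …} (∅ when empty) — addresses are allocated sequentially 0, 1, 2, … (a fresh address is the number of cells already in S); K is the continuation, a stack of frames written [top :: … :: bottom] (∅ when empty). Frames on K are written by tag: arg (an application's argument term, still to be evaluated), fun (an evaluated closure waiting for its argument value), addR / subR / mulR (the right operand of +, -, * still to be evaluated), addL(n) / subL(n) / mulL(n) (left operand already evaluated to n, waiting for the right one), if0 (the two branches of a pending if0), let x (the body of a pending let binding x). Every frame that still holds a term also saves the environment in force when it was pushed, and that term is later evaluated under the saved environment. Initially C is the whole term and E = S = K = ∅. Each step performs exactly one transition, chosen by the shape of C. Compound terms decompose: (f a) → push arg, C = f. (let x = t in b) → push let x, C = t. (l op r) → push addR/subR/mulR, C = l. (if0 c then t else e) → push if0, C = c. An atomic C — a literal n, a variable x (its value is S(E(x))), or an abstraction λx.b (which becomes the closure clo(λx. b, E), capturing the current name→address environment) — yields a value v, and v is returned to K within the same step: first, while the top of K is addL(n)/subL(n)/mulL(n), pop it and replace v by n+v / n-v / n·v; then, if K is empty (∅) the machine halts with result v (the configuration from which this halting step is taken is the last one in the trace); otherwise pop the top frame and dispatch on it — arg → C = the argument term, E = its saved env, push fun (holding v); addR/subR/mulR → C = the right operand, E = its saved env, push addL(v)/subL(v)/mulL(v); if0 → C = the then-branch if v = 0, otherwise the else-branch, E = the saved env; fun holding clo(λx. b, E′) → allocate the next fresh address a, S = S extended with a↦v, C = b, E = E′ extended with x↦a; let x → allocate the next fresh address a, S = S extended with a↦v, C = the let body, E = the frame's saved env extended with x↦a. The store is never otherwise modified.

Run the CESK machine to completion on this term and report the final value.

Answer: 8

Machine steps:
[0] [C=(let p = ((λp. (let y = 7 in p)) (if0 -1 then 0 else 2)) in (if0 p then 2 else 8)) | E=∅ | S=∅ | K=∅]
[1] [C=((λp. (let y = 7 in p)) (if0 -1 then 0 else 2)) | E=∅ | S=∅ | K=[let p]]
[2] [C=(λp. (let y = 7 in p)) | E=∅ | S=∅ | K=[arg :: let p]]
[3] [C=(if0 -1 then 0 else 2) | E=∅ | S=∅ | K=[fun :: let p]]
[4] [C=-1 | E=∅ | S=∅ | K=[if0 :: fun :: let p]]
[5] [C=2 | E=∅ | S=∅ | K=[fun :: let p]]
[6] [C=(let y = 7 in p) | E={p↦0} | S={0↦2} | K=[let p]]
[7] [C=7 | E={p↦0} | S={0↦2} | K=[let y :: let p]]
[8] [C=p | E={y↦1, p↦0} | S={0↦2, 1↦7} | K=[let p]]
[9] [C=(if0 p then 2 else 8) | E={p↦2} | S={0↦2, 1↦7, 2↦2} | K=∅]
[10] [C=p | E={p↦2} | S={0↦2, 1↦7, 2↦2} | K=[if0]]
[11] [C=8 | E={p↦2} | S={0↦2, 1↦7, 2↦2} | K=∅]
→ final value 8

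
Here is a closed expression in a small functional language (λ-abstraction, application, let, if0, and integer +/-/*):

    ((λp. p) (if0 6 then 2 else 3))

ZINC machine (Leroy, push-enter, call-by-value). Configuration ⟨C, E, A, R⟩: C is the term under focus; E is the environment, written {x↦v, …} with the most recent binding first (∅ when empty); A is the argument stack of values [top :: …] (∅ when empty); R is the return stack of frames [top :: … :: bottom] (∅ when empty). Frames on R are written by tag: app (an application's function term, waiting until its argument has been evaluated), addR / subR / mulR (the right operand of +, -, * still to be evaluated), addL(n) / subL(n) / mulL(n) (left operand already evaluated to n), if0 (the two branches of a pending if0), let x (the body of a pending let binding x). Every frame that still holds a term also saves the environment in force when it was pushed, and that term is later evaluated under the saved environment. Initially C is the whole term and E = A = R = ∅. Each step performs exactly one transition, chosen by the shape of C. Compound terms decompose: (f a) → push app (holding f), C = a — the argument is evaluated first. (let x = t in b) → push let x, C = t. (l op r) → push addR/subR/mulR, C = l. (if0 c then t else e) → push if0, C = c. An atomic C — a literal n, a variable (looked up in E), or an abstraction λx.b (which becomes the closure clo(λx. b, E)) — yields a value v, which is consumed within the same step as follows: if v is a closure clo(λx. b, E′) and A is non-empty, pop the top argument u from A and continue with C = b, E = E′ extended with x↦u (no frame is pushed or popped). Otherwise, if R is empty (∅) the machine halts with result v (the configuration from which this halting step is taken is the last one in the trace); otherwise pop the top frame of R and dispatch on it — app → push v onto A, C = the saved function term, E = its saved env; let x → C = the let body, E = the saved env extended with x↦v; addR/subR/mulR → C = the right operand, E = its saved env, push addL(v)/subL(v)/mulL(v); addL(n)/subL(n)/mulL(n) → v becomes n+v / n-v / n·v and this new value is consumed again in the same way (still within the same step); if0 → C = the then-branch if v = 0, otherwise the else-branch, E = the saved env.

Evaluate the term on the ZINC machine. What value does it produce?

step 0: <C=((λp. p) (if0 6 then 2 else 3)), E=∅, A=∅, R=∅>
step 1: <C=(if0 6 then 2 else 3), E=∅, A=∅, R=[app]>
step 2: <C=6, E=∅, A=∅, R=[if0 :: app]>
step 3: <C=3, E=∅, A=∅, R=[app]>
step 4: <C=(λp. p), E=∅, A=[3], R=∅>
step 5: <C=p, E={p↦3}, A=∅, R=∅>
→ final value 3

Answer: 3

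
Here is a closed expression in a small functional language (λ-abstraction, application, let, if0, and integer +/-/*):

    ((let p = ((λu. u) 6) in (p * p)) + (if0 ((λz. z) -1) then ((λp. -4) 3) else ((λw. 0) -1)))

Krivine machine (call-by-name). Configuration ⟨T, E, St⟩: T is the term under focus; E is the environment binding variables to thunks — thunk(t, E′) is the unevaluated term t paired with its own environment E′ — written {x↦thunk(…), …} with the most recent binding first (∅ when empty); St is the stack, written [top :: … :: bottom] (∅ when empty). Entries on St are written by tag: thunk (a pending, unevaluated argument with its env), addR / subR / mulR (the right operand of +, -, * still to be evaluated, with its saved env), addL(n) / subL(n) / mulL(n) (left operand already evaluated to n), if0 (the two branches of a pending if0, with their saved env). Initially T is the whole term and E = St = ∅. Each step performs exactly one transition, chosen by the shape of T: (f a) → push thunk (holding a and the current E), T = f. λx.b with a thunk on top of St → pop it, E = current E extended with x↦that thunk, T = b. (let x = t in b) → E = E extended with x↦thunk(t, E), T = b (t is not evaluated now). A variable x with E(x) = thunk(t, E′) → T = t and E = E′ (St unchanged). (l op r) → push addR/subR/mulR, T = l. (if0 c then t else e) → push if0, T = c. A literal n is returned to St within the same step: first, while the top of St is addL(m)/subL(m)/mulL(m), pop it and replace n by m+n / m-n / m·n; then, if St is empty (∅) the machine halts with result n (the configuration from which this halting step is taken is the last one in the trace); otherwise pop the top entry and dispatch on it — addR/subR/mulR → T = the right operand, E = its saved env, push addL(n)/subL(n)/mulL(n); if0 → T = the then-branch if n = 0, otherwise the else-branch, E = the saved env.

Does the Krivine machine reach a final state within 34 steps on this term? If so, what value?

Answer: 36

Derivation:
step 0: <T=((let p = ((λu. u) 6) in (p * p)) + (if0 ((λz. z) -1) then ((λp. -4) 3) else ((λw. 0) -1))), E=∅, St=∅>
step 1: <T=(let p = ((λu. u) 6) in (p * p)), E=∅, St=[addR]>
step 2: <T=(p * p), E={p↦thunk(((λu. u) 6), ∅)}, St=[addR]>
step 3: <T=p, E={p↦thunk(((λu. u) 6), ∅)}, St=[mulR :: addR]>
step 4: <T=((λu. u) 6), E=∅, St=[mulR :: addR]>
step 5: <T=(λu. u), E=∅, St=[thunk :: mulR :: addR]>
step 6: <T=u, E={u↦thunk(6, ∅)}, St=[mulR :: addR]>
step 7: <T=6, E=∅, St=[mulR :: addR]>
step 8: <T=p, E={p↦thunk(((λu. u) 6), ∅)}, St=[mulL(6) :: addR]>
step 9: <T=((λu. u) 6), E=∅, St=[mulL(6) :: addR]>
step 10: <T=(λu. u), E=∅, St=[thunk :: mulL(6) :: addR]>
step 11: <T=u, E={u↦thunk(6, ∅)}, St=[mulL(6) :: addR]>
step 12: <T=6, E=∅, St=[mulL(6) :: addR]>
step 13: <T=(if0 ((λz. z) -1) then ((λp. -4) 3) else ((λw. 0) -1)), E=∅, St=[addL(36)]>
step 14: <T=((λz. z) -1), E=∅, St=[if0 :: addL(36)]>
step 15: <T=(λz. z), E=∅, St=[thunk :: if0 :: addL(36)]>
step 16: <T=z, E={z↦thunk(-1, ∅)}, St=[if0 :: addL(36)]>
step 17: <T=-1, E=∅, St=[if0 :: addL(36)]>
step 18: <T=((λw. 0) -1), E=∅, St=[addL(36)]>
step 19: <T=(λw. 0), E=∅, St=[thunk :: addL(36)]>
step 20: <T=0, E={w↦thunk(-1, ∅)}, St=[addL(36)]>
→ final value 36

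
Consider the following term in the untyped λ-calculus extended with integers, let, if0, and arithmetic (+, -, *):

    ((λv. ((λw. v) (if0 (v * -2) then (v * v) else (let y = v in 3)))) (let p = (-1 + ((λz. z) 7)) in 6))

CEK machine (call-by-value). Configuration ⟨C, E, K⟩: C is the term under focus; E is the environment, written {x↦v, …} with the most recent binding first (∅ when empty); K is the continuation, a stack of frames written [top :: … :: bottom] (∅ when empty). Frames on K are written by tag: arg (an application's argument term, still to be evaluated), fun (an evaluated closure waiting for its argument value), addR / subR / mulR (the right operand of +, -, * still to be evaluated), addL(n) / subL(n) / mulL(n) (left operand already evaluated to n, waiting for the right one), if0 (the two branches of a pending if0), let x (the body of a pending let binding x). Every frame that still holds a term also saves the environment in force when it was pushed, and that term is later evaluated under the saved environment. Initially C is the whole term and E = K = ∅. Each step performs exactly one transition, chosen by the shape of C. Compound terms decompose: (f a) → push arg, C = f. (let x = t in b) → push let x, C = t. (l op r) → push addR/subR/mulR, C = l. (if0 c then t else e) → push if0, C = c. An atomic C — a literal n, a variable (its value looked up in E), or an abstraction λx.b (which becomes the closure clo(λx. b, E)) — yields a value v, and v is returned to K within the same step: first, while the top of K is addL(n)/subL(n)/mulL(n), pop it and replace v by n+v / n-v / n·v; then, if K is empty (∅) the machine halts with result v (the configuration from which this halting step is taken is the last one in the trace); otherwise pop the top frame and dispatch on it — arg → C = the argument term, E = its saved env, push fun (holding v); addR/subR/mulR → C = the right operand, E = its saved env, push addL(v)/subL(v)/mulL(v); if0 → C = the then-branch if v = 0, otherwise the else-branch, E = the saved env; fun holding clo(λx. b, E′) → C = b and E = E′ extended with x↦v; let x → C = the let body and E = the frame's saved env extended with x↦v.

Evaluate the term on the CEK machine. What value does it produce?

0. [C=((λv. ((λw. v) (if0 (v * -2) then (v * v) else (let y = v in 3)))) (let p = (-1 + ((λz. z) 7)) in 6)) | E=∅ | K=∅]
1. [C=(λv. ((λw. v) (if0 (v * -2) then (v * v) else (let y = v in 3)))) | E=∅ | K=[arg]]
2. [C=(let p = (-1 + ((λz. z) 7)) in 6) | E=∅ | K=[fun]]
3. [C=(-1 + ((λz. z) 7)) | E=∅ | K=[let p :: fun]]
4. [C=-1 | E=∅ | K=[addR :: let p :: fun]]
5. [C=((λz. z) 7) | E=∅ | K=[addL(-1) :: let p :: fun]]
6. [C=(λz. z) | E=∅ | K=[arg :: addL(-1) :: let p :: fun]]
7. [C=7 | E=∅ | K=[fun :: addL(-1) :: let p :: fun]]
8. [C=z | E={z↦7} | K=[addL(-1) :: let p :: fun]]
9. [C=6 | E={p↦6} | K=[fun]]
10. [C=((λw. v) (if0 (v * -2) then (v * v) else (let y = v in 3))) | E={v↦6} | K=∅]
11. [C=(λw. v) | E={v↦6} | K=[arg]]
12. [C=(if0 (v * -2) then (v * v) else (let y = v in 3)) | E={v↦6} | K=[fun]]
13. [C=(v * -2) | E={v↦6} | K=[if0 :: fun]]
14. [C=v | E={v↦6} | K=[mulR :: if0 :: fun]]
15. [C=-2 | E={v↦6} | K=[mulL(6) :: if0 :: fun]]
16. [C=(let y = v in 3) | E={v↦6} | K=[fun]]
17. [C=v | E={v↦6} | K=[let y :: fun]]
18. [C=3 | E={y↦6, v↦6} | K=[fun]]
19. [C=v | E={w↦3, v↦6} | K=∅]
→ final value 6

Answer: 6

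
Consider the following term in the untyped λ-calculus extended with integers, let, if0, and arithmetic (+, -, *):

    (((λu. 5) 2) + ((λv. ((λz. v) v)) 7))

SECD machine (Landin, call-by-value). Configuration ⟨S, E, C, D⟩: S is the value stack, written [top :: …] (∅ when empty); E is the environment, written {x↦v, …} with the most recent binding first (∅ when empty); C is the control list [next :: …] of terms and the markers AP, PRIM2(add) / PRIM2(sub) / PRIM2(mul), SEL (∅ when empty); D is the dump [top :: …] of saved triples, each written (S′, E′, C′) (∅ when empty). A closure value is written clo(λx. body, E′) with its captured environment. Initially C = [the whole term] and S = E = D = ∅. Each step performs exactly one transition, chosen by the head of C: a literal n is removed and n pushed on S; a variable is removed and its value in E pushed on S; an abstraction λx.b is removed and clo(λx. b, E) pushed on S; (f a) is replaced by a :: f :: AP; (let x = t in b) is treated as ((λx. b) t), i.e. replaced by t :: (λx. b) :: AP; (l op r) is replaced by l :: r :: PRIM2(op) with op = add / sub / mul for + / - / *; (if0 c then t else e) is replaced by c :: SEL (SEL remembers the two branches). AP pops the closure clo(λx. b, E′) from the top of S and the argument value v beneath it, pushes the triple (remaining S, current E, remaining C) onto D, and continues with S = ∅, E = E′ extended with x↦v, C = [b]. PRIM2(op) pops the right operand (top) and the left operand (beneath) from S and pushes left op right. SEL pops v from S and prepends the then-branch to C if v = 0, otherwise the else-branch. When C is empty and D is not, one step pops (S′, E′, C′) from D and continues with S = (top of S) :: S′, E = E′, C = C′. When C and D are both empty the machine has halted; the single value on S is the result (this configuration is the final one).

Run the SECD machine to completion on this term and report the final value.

Answer: 12

Derivation:
step 0: [S=∅ | E=∅ | C=[(((λu. 5) 2) + ((λv. ((λz. v) v)) 7))] | D=∅]
step 1: [S=∅ | E=∅ | C=[((λu. 5) 2) :: ((λv. ((λz. v) v)) 7) :: PRIM2(add)] | D=∅]
step 2: [S=∅ | E=∅ | C=[2 :: (λu. 5) :: AP :: ((λv. ((λz. v) v)) 7) :: PRIM2(add)] | D=∅]
step 3: [S=[2] | E=∅ | C=[(λu. 5) :: AP :: ((λv. ((λz. v) v)) 7) :: PRIM2(add)] | D=∅]
step 4: [S=[clo(λu. 5, ∅) :: 2] | E=∅ | C=[AP :: ((λv. ((λz. v) v)) 7) :: PRIM2(add)] | D=∅]
step 5: [S=∅ | E={u↦2} | C=[5] | D=[(∅, ∅, [((λv. ((λz. v) v)) 7) :: PRIM2(add)])]]
step 6: [S=[5] | E={u↦2} | C=∅ | D=[(∅, ∅, [((λv. ((λz. v) v)) 7) :: PRIM2(add)])]]
step 7: [S=[5] | E=∅ | C=[((λv. ((λz. v) v)) 7) :: PRIM2(add)] | D=∅]
step 8: [S=[5] | E=∅ | C=[7 :: (λv. ((λz. v) v)) :: AP :: PRIM2(add)] | D=∅]
step 9: [S=[7 :: 5] | E=∅ | C=[(λv. ((λz. v) v)) :: AP :: PRIM2(add)] | D=∅]
step 10: [S=[clo(λv. ((λz. v) v), ∅) :: 7 :: 5] | E=∅ | C=[AP :: PRIM2(add)] | D=∅]
step 11: [S=∅ | E={v↦7} | C=[((λz. v) v)] | D=[([5], ∅, [PRIM2(add)])]]
step 12: [S=∅ | E={v↦7} | C=[v :: (λz. v) :: AP] | D=[([5], ∅, [PRIM2(add)])]]
step 13: [S=[7] | E={v↦7} | C=[(λz. v) :: AP] | D=[([5], ∅, [PRIM2(add)])]]
step 14: [S=[clo(λz. v, {v↦7}) :: 7] | E={v↦7} | C=[AP] | D=[([5], ∅, [PRIM2(add)])]]
step 15: [S=∅ | E={z↦7, v↦7} | C=[v] | D=[(∅, {v↦7}, ∅) :: ([5], ∅, [PRIM2(add)])]]
step 16: [S=[7] | E={z↦7, v↦7} | C=∅ | D=[(∅, {v↦7}, ∅) :: ([5], ∅, [PRIM2(add)])]]
step 17: [S=[7] | E={v↦7} | C=∅ | D=[([5], ∅, [PRIM2(add)])]]
step 18: [S=[7 :: 5] | E=∅ | C=[PRIM2(add)] | D=∅]
step 19: [S=[12] | E=∅ | C=∅ | D=∅]
→ final value 12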